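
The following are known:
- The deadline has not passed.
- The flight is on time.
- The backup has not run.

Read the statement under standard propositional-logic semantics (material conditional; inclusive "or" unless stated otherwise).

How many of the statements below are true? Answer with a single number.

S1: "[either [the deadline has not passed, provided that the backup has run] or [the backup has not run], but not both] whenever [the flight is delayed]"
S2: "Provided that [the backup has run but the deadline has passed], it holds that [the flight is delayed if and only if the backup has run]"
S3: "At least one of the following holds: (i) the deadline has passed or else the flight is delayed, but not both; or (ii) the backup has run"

Let Q = "the flight is delayed" (F), R = "the backup has run" (F), P = "the deadline has passed" (F).

S1: In symbols: Q → ((R → ¬P) ⊕ ¬R)

¬P = ¬F = T
R → ¬P = F → T = T
¬R = ¬F = T
(R → ¬P) ⊕ ¬R = T ⊕ T = F
Q → ((R → ¬P) ⊕ ¬R) = F → F = T
So S1 is true.

S2: Formalization: (R ∧ P) → (Q ↔ R)

R ∧ P = F ∧ F = F
Q ↔ R = F ↔ F = T
(R ∧ P) → (Q ↔ R) = F → T = T
Thus S2 is true.

S3: Parsed as (P ⊕ Q) ∨ R

P ⊕ Q = F ⊕ F = F
(P ⊕ Q) ∨ R = F ∨ F = F
Thus S3 is false.

True statements: 2 (S1, S2).

2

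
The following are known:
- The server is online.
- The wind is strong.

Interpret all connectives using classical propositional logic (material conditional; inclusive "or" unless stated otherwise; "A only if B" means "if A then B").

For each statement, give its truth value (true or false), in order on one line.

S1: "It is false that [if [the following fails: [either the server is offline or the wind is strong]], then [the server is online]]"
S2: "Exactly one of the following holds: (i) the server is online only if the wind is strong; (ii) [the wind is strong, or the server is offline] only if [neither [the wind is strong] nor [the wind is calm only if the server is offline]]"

S1 F, S2 T

Let U = "the server is online" (T), Q = "the wind is strong" (T).

S1: In symbols: ~(~(~U | Q) -> U)

~U = ~T = F
~U | Q = F | T = T
~(~U | Q) = ~T = F
~(~U | Q) -> U = F -> T = T
~(~(~U | Q) -> U) = ~T = F
Hence S1 is false.

S2: In symbols: (U -> Q) xor ((Q | ~U) -> (Q nor (~Q -> ~U)))

U -> Q = T -> T = T
~U = ~T = F
Q | ~U = T | F = T
~Q = ~T = F
~U = ~T = F
~Q -> ~U = F -> F = T
Q nor (~Q -> ~U) = T nor T = F
(Q | ~U) -> (Q nor (~Q -> ~U)) = T -> F = F
(U -> Q) xor ((Q | ~U) -> (Q nor (~Q -> ~U))) = T xor F = T
So S2 is true.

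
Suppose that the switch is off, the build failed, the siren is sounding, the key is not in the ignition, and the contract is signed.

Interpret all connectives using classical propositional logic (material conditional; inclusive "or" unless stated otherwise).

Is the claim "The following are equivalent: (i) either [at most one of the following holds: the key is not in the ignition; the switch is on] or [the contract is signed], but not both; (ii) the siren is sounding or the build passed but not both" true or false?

Let S = "the key is in the ignition" (F), P = "the switch is on" (F), D = "the contract is signed" (T), L = "the siren is sounding" (T), Q = "the build passed" (F).
Formalization: ((~S nand P) xor D) <-> (L xor Q)

~S = ~F = T
~S nand P = T nand F = T
(~S nand P) xor D = T xor T = F
L xor Q = T xor F = T
((~S nand P) xor D) <-> (L xor Q) = F <-> T = F

The statement is false.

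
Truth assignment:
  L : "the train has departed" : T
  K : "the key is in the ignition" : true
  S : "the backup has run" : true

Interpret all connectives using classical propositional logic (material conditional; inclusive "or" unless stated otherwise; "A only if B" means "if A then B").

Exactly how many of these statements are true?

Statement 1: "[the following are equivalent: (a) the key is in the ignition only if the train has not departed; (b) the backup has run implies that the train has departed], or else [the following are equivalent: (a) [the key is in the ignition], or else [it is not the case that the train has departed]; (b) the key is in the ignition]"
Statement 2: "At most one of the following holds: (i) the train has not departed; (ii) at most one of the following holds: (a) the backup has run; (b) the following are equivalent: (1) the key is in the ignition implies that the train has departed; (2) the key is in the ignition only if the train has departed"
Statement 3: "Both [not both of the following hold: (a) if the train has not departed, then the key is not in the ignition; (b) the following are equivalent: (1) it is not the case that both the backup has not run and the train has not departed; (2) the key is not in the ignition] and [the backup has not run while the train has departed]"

Statement 1: Parsed as ((K -> not L) iff (S -> L)) or ((K or not L) iff K)

not L = not True = False
K -> not L = True -> False = False
S -> L = True -> True = True
(K -> not L) iff (S -> L) = False iff True = False
not L = not True = False
K or not L = True or False = True
(K or not L) iff K = True iff True = True
((K -> not L) iff (S -> L)) or ((K or not L) iff K) = False or True = True
Thus Statement 1 is true.

Statement 2: In symbols: not L nand (S nand ((K -> L) iff (K -> L)))

not L = not True = False
K -> L = True -> True = True
K -> L = True -> True = True
(K -> L) iff (K -> L) = True iff True = True
S nand ((K -> L) iff (K -> L)) = True nand True = False
not L nand (S nand ((K -> L) iff (K -> L))) = False nand False = True
Hence Statement 2 is true.

Statement 3: Parsed as ((not L -> not K) nand ((not S nand not L) iff not K)) and (not S and L)

not L = not True = False
not K = not True = False
not L -> not K = False -> False = True
not S = not True = False
not L = not True = False
not S nand not L = False nand False = True
not K = not True = False
(not S nand not L) iff not K = True iff False = False
(not L -> not K) nand ((not S nand not L) iff not K) = True nand False = True
not S = not True = False
not S and L = False and True = False
((not L -> not K) nand ((not S nand not L) iff not K)) and (not S and L) = True and False = False
Thus Statement 3 is false.

True statements: 2 (Statement 1, Statement 2).

2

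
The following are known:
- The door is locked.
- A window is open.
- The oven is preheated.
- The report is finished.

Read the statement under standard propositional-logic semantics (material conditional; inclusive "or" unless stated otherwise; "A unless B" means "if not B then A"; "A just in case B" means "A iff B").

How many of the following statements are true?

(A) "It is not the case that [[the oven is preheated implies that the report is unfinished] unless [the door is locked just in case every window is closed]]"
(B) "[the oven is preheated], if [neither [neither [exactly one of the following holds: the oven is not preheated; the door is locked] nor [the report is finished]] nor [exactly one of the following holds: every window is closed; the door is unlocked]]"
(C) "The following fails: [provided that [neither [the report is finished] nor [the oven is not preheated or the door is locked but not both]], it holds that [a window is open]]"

2

Let R = "the oven is preheated" (T), S = "the report is finished" (T), P = "the door is locked" (T), Q = "a window is open" (T).

(A): This is ~((R -> ~S) | (P <-> ~Q)).

~S = ~T = F
R -> ~S = T -> F = F
~Q = ~T = F
P <-> ~Q = T <-> F = F
(R -> ~S) | (P <-> ~Q) = F | F = F
~((R -> ~S) | (P <-> ~Q)) = ~F = T
So (A) is true.

(B): Parsed as (((~R xor P) nor S) nor (~Q xor ~P)) -> R

~R = ~T = F
~R xor P = F xor T = T
(~R xor P) nor S = T nor T = F
~Q = ~T = F
~P = ~T = F
~Q xor ~P = F xor F = F
((~R xor P) nor S) nor (~Q xor ~P) = F nor F = T
(((~R xor P) nor S) nor (~Q xor ~P)) -> R = T -> T = T
Hence (B) is true.

(C): In symbols: ~((S nor (~R xor P)) -> Q)

~R = ~T = F
~R xor P = F xor T = T
S nor (~R xor P) = T nor T = F
(S nor (~R xor P)) -> Q = F -> T = T
~((S nor (~R xor P)) -> Q) = ~T = F
Hence (C) is false.

True statements: 2.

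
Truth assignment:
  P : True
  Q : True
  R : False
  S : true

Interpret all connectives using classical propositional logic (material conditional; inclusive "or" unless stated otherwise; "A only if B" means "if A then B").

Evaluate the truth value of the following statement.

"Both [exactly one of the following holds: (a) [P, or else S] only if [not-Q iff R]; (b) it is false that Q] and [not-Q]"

Values: P=T, S=T, Q=T, R=F.
In symbols: (((P ∨ S) → (¬Q ↔ R)) ⊕ ¬Q) ∧ ¬Q

P ∨ S = T ∨ T = T
¬Q = ¬T = F
¬Q ↔ R = F ↔ F = T
(P ∨ S) → (¬Q ↔ R) = T → T = T
¬Q = ¬T = F
((P ∨ S) → (¬Q ↔ R)) ⊕ ¬Q = T ⊕ F = T
¬Q = ¬T = F
(((P ∨ S) → (¬Q ↔ R)) ⊕ ¬Q) ∧ ¬Q = T ∧ F = F

False.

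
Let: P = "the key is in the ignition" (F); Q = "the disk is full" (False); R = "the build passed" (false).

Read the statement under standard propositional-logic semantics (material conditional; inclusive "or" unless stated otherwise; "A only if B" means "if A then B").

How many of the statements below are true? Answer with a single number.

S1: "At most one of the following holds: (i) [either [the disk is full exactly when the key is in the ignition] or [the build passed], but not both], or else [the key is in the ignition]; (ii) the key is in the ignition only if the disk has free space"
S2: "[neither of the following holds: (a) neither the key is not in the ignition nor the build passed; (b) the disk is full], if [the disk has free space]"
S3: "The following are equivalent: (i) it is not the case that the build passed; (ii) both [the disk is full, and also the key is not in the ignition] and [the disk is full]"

S1: Formalization: (((Q <-> P) xor R) | P) nand (P -> ~Q)

Q <-> P = F <-> F = T
(Q <-> P) xor R = T xor F = T
((Q <-> P) xor R) | P = T | F = T
~Q = ~F = T
P -> ~Q = F -> T = T
(((Q <-> P) xor R) | P) nand (P -> ~Q) = T nand T = F
Hence S1 is false.

S2: In symbols: ~Q -> ((~P nor R) nor Q)

~Q = ~F = T
~P = ~F = T
~P nor R = T nor F = F
(~P nor R) nor Q = F nor F = T
~Q -> ((~P nor R) nor Q) = T -> T = T
Thus S2 is true.

S3: In symbols: ~R <-> ((Q & ~P) & Q)

~R = ~F = T
~P = ~F = T
Q & ~P = F & T = F
(Q & ~P) & Q = F & F = F
~R <-> ((Q & ~P) & Q) = T <-> F = F
Hence S3 is false.

True statements: 1.

1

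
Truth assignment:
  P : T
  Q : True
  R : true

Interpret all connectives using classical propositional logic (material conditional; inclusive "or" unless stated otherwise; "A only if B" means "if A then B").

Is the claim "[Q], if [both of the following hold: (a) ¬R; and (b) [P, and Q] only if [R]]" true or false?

The statement is true.

Formalization: (¬R ∧ ((P ∧ Q) → R)) → Q

¬R = ¬T = F
P ∧ Q = T ∧ T = T
(P ∧ Q) → R = T → T = T
¬R ∧ ((P ∧ Q) → R) = F ∧ T = F
(¬R ∧ ((P ∧ Q) → R)) → Q = F → T = T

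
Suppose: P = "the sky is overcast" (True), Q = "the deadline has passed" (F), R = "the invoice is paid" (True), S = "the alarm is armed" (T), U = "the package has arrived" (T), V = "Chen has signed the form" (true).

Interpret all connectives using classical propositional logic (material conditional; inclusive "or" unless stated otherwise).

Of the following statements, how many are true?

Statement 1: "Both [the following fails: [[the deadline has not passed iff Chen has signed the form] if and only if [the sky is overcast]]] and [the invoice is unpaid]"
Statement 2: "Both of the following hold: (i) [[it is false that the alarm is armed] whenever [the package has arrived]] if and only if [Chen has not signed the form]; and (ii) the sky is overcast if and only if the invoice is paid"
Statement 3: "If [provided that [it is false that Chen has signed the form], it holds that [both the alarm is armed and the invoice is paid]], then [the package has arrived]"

2

Statement 1: Parsed as ~((~Q <-> V) <-> P) & ~R

~Q = ~F = T
~Q <-> V = T <-> T = T
(~Q <-> V) <-> P = T <-> T = T
~((~Q <-> V) <-> P) = ~T = F
~R = ~T = F
~((~Q <-> V) <-> P) & ~R = F & F = F
So Statement 1 is false.

Statement 2: Parsed as ((U -> ~S) <-> ~V) & (P <-> R)

~S = ~T = F
U -> ~S = T -> F = F
~V = ~T = F
(U -> ~S) <-> ~V = F <-> F = T
P <-> R = T <-> T = T
((U -> ~S) <-> ~V) & (P <-> R) = T & T = T
Thus Statement 2 is true.

Statement 3: Formalization: (~V -> (S & R)) -> U

~V = ~T = F
S & R = T & T = T
~V -> (S & R) = F -> T = T
(~V -> (S & R)) -> U = T -> T = T
So Statement 3 is true.

2 of the 3 statements are true.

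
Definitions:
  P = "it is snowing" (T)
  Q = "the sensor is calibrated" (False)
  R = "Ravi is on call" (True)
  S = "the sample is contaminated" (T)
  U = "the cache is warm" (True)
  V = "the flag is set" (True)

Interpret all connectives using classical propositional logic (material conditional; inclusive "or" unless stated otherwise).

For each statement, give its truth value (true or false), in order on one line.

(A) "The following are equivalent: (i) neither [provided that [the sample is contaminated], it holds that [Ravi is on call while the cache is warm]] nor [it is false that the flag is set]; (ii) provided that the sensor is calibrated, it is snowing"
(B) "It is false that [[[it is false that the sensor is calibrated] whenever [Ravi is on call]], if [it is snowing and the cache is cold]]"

(A): In symbols: ((S → (R ∧ U)) ↓ ¬V) ↔ (Q → P)

R ∧ U = T ∧ T = T
S → (R ∧ U) = T → T = T
¬V = ¬T = F
(S → (R ∧ U)) ↓ ¬V = T ↓ F = F
Q → P = F → T = T
((S → (R ∧ U)) ↓ ¬V) ↔ (Q → P) = F ↔ T = F
So (A) is false.

(B): Parsed as ¬((P ∧ ¬U) → (R → ¬Q))

¬U = ¬T = F
P ∧ ¬U = T ∧ F = F
¬Q = ¬F = T
R → ¬Q = T → T = T
(P ∧ ¬U) → (R → ¬Q) = F → T = T
¬((P ∧ ¬U) → (R → ¬Q)) = ¬T = F
Thus (B) is false.

(A) F; (B) F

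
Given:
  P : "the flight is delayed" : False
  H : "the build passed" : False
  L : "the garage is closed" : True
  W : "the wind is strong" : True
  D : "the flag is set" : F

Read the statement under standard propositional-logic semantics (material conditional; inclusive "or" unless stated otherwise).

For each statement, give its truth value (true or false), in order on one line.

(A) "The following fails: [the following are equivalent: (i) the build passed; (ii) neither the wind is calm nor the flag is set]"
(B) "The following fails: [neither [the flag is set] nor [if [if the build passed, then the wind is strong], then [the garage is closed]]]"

(A) T; (B) T

(A): In symbols: ¬(H ↔ (¬W ↓ D))

¬W = ¬T = F
¬W ↓ D = F ↓ F = T
H ↔ (¬W ↓ D) = F ↔ T = F
¬(H ↔ (¬W ↓ D)) = ¬F = T
Thus (A) is true.

(B): In symbols: ¬(D ↓ ((H → W) → L))

H → W = F → T = T
(H → W) → L = T → T = T
D ↓ ((H → W) → L) = F ↓ T = F
¬(D ↓ ((H → W) → L)) = ¬F = T
Thus (B) is true.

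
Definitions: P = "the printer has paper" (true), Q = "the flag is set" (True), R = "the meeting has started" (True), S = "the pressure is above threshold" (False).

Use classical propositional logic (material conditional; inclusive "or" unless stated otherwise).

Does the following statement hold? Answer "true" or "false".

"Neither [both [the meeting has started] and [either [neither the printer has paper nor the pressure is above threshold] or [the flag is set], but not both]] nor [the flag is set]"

Values: R=T, P=T, S=F, Q=T.
Parsed as (R & ((P nor S) xor Q)) nor Q

P nor S = T nor F = F
(P nor S) xor Q = F xor T = T
R & ((P nor S) xor Q) = T & T = T
(R & ((P nor S) xor Q)) nor Q = T nor T = F

The statement is false.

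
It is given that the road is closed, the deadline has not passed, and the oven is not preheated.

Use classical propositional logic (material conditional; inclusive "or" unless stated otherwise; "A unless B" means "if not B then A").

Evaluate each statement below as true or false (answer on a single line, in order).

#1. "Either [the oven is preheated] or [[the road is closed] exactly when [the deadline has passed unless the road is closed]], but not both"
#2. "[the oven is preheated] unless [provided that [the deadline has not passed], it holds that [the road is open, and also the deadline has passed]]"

#1 T; #2 F

Let R = "the oven is preheated" (F), P = "the road is closed" (T), Q = "the deadline has passed" (F).

#1: Formalization: R xor (P <-> (Q | P))

Q | P = F | T = T
P <-> (Q | P) = T <-> T = T
R xor (P <-> (Q | P)) = F xor T = T
Thus #1 is true.

#2: Formalization: R | (~Q -> (~P & Q))

~Q = ~F = T
~P = ~T = F
~P & Q = F & F = F
~Q -> (~P & Q) = T -> F = F
R | (~Q -> (~P & Q)) = F | F = F
Thus #2 is false.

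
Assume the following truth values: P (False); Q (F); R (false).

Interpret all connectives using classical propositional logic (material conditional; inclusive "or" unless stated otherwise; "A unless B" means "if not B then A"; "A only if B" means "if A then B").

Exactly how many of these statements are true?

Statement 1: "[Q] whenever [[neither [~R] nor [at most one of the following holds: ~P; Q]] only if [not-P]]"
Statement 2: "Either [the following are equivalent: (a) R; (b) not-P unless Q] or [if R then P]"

1

Statement 1: Parsed as ((not R nor (not P nand Q)) -> not P) -> Q

not R = not False = True
not P = not False = True
not P nand Q = True nand False = True
not R nor (not P nand Q) = True nor True = False
not P = not False = True
(not R nor (not P nand Q)) -> not P = False -> True = True
((not R nor (not P nand Q)) -> not P) -> Q = True -> False = False
So Statement 1 is false.

Statement 2: Parsed as (R iff (not P or Q)) or (R -> P)

not P = not False = True
not P or Q = True or False = True
R iff (not P or Q) = False iff True = False
R -> P = False -> False = True
(R iff (not P or Q)) or (R -> P) = False or True = True
Hence Statement 2 is true.

1 of the 2 statements is true.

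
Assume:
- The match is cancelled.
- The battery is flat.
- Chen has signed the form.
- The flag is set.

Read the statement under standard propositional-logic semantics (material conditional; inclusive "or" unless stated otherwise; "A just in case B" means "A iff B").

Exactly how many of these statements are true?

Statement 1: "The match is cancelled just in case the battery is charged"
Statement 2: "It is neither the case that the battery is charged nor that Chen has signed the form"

Let P = "the match is cancelled" (T), Q = "the battery is charged" (F), R = "Chen has signed the form" (T).

Statement 1: In symbols: P <-> Q

P <-> Q = T <-> F = F
Thus Statement 1 is false.

Statement 2: This is Q nor R.

Q nor R = F nor T = F
Thus Statement 2 is false.

Count: 0.

0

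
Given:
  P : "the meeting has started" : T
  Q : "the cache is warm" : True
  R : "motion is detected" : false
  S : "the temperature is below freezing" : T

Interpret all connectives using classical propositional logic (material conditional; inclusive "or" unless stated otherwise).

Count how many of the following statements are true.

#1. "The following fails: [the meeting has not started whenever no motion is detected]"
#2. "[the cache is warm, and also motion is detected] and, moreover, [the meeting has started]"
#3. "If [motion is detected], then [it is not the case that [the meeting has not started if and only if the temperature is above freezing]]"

2

#1: Formalization: not (not R -> not P)

not R = not False = True
not P = not True = False
not R -> not P = True -> False = False
not (not R -> not P) = not False = True
Thus #1 is true.

#2: Formalization: (Q and R) and P

Q and R = True and False = False
(Q and R) and P = False and True = False
Hence #2 is false.

#3: This is R -> not (not P iff not S).

not P = not True = False
not S = not True = False
not P iff not S = False iff False = True
not (not P iff not S) = not True = False
R -> not (not P iff not S) = False -> False = True
Thus #3 is true.

Count: 2.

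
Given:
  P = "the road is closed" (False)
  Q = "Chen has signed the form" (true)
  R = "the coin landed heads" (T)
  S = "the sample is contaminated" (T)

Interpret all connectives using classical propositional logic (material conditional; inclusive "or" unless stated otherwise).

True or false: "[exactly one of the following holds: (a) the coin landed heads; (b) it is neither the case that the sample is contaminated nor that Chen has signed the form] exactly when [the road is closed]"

This is (R ⊕ (S ↓ Q)) ↔ P.

S ↓ Q = T ↓ T = F
R ⊕ (S ↓ Q) = T ⊕ F = T
(R ⊕ (S ↓ Q)) ↔ P = T ↔ F = F

false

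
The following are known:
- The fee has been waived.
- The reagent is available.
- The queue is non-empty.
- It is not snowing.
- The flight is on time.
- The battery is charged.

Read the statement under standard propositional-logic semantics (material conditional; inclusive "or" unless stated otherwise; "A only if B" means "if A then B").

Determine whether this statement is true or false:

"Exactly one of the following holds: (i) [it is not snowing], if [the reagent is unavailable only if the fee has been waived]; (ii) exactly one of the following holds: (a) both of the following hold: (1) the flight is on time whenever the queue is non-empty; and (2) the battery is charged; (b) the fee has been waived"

The statement is true.

Let V = "the reagent is available" (T), D = "the fee has been waived" (T), G = "it is snowing" (F), L = "the queue is empty" (F), U = "the flight is delayed" (F), P = "the battery is charged" (T).
Formalization: ((¬V → D) → ¬G) ⊕ (((¬L → ¬U) ∧ P) ⊕ D)

¬V = ¬T = F
¬V → D = F → T = T
¬G = ¬F = T
(¬V → D) → ¬G = T → T = T
¬L = ¬F = T
¬U = ¬F = T
¬L → ¬U = T → T = T
(¬L → ¬U) ∧ P = T ∧ T = T
((¬L → ¬U) ∧ P) ⊕ D = T ⊕ T = F
((¬V → D) → ¬G) ⊕ (((¬L → ¬U) ∧ P) ⊕ D) = T ⊕ F = T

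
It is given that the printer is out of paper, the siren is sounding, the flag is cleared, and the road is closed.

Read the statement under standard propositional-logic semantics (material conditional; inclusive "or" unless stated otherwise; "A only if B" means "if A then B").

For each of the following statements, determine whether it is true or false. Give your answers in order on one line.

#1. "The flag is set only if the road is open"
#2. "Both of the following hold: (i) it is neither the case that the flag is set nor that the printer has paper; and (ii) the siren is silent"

#1 True, #2 False

Let R = "the flag is set" (F), S = "the road is closed" (T), P = "the printer has paper" (F), Q = "the siren is sounding" (T).

#1: This is R → ¬S.

¬S = ¬T = F
R → ¬S = F → F = T
Hence #1 is true.

#2: In symbols: (R ↓ P) ∧ ¬Q

R ↓ P = F ↓ F = T
¬Q = ¬T = F
(R ↓ P) ∧ ¬Q = T ∧ F = F
Hence #2 is false.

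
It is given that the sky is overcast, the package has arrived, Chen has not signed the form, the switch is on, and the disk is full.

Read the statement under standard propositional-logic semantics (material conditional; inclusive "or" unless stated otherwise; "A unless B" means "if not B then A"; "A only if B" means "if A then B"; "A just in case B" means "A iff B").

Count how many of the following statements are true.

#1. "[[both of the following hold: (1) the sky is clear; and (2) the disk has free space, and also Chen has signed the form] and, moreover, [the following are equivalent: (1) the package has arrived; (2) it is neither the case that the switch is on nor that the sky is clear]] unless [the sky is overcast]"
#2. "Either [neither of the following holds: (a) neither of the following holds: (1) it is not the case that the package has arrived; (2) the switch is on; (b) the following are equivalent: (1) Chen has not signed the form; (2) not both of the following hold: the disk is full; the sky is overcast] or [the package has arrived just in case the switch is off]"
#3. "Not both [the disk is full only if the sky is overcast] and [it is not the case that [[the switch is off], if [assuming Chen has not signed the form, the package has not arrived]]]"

3

Let Q = "the sky is overcast" (True), H = "the disk is full" (True), R = "Chen has signed the form" (False), N = "the package has arrived" (True), G = "the switch is on" (True).

#1: This is ((not Q and (not H and R)) and (N iff (G nor not Q))) or Q.

not Q = not True = False
not H = not True = False
not H and R = False and False = False
not Q and (not H and R) = False and False = False
not Q = not True = False
G nor not Q = True nor False = False
N iff (G nor not Q) = True iff False = False
(not Q and (not H and R)) and (N iff (G nor not Q)) = False and False = False
((not Q and (not H and R)) and (N iff (G nor not Q))) or Q = False or True = True
So #1 is true.

#2: Parsed as ((not N nor G) nor (not R iff (H nand Q))) or (N iff not G)

not N = not True = False
not N nor G = False nor True = False
not R = not False = True
H nand Q = True nand True = False
not R iff (H nand Q) = True iff False = False
(not N nor G) nor (not R iff (H nand Q)) = False nor False = True
not G = not True = False
N iff not G = True iff False = False
((not N nor G) nor (not R iff (H nand Q))) or (N iff not G) = True or False = True
So #2 is true.

#3: Formalization: (H -> Q) nand not ((not R -> not N) -> not G)

H -> Q = True -> True = True
not R = not False = True
not N = not True = False
not R -> not N = True -> False = False
not G = not True = False
(not R -> not N) -> not G = False -> False = True
not ((not R -> not N) -> not G) = not True = False
(H -> Q) nand not ((not R -> not N) -> not G) = True nand False = True
So #3 is true.

Count: 3.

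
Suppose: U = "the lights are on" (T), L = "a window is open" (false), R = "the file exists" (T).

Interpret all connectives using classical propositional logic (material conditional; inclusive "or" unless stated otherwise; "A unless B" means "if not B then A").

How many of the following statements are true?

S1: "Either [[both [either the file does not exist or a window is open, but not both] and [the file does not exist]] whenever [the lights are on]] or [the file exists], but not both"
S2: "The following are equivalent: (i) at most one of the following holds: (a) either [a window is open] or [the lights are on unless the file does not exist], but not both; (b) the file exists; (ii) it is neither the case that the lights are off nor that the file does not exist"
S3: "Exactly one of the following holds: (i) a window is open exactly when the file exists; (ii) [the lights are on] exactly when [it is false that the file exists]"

S1: Parsed as (U → ((¬R ⊕ L) ∧ ¬R)) ⊕ R

¬R = ¬T = F
¬R ⊕ L = F ⊕ F = F
¬R = ¬T = F
(¬R ⊕ L) ∧ ¬R = F ∧ F = F
U → ((¬R ⊕ L) ∧ ¬R) = T → F = F
(U → ((¬R ⊕ L) ∧ ¬R)) ⊕ R = F ⊕ T = T
Thus S1 is true.

S2: This is ((L ⊕ (U ∨ ¬R)) ↑ R) ↔ (¬U ↓ ¬R).

¬R = ¬T = F
U ∨ ¬R = T ∨ F = T
L ⊕ (U ∨ ¬R) = F ⊕ T = T
(L ⊕ (U ∨ ¬R)) ↑ R = T ↑ T = F
¬U = ¬T = F
¬R = ¬T = F
¬U ↓ ¬R = F ↓ F = T
((L ⊕ (U ∨ ¬R)) ↑ R) ↔ (¬U ↓ ¬R) = F ↔ T = F
Thus S2 is false.

S3: Parsed as (L ↔ R) ⊕ (U ↔ ¬R)

L ↔ R = F ↔ T = F
¬R = ¬T = F
U ↔ ¬R = T ↔ F = F
(L ↔ R) ⊕ (U ↔ ¬R) = F ⊕ F = F
So S3 is false.

Count: 1.

1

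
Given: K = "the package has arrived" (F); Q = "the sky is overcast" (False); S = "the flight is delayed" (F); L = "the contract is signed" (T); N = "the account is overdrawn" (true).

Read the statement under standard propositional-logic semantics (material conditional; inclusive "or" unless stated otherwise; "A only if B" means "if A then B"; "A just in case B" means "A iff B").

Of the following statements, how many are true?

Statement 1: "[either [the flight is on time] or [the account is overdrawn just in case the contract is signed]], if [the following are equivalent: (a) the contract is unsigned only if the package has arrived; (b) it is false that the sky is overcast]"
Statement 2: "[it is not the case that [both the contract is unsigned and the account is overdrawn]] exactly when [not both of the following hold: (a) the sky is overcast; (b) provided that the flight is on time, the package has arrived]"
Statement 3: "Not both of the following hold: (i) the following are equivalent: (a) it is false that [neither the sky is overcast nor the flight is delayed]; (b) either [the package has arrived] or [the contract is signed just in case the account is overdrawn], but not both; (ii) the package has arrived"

Statement 1: Formalization: ((~L -> K) <-> ~Q) -> (~S | (N <-> L))

~L = ~T = F
~L -> K = F -> F = T
~Q = ~F = T
(~L -> K) <-> ~Q = T <-> T = T
~S = ~F = T
N <-> L = T <-> T = T
~S | (N <-> L) = T | T = T
((~L -> K) <-> ~Q) -> (~S | (N <-> L)) = T -> T = T
Thus Statement 1 is true.

Statement 2: This is ~(~L & N) <-> (Q nand (~S -> K)).

~L = ~T = F
~L & N = F & T = F
~(~L & N) = ~F = T
~S = ~F = T
~S -> K = T -> F = F
Q nand (~S -> K) = F nand F = T
~(~L & N) <-> (Q nand (~S -> K)) = T <-> T = T
Thus Statement 2 is true.

Statement 3: In symbols: (~(Q nor S) <-> (K xor (L <-> N))) nand K

Q nor S = F nor F = T
~(Q nor S) = ~T = F
L <-> N = T <-> T = T
K xor (L <-> N) = F xor T = T
~(Q nor S) <-> (K xor (L <-> N)) = F <-> T = F
(~(Q nor S) <-> (K xor (L <-> N))) nand K = F nand F = T
Thus Statement 3 is true.

True statements: 3.

3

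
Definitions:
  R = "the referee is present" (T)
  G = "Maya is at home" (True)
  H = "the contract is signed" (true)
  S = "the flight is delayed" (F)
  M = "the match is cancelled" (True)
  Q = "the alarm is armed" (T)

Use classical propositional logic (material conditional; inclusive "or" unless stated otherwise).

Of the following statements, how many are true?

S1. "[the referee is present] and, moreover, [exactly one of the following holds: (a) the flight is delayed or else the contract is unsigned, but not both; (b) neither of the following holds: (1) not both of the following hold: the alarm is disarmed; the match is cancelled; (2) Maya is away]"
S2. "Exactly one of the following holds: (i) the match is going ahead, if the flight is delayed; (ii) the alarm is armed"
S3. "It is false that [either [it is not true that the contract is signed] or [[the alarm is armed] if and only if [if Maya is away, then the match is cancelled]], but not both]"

0

S1: This is R & ((S xor ~H) xor ((~Q nand M) nor ~G)).

~H = ~T = F
S xor ~H = F xor F = F
~Q = ~T = F
~Q nand M = F nand T = T
~G = ~T = F
(~Q nand M) nor ~G = T nor F = F
(S xor ~H) xor ((~Q nand M) nor ~G) = F xor F = F
R & ((S xor ~H) xor ((~Q nand M) nor ~G)) = T & F = F
So S1 is false.

S2: Formalization: (S -> ~M) xor Q

~M = ~T = F
S -> ~M = F -> F = T
(S -> ~M) xor Q = T xor T = F
So S2 is false.

S3: In symbols: ~(~H xor (Q <-> (~G -> M)))

~H = ~T = F
~G = ~T = F
~G -> M = F -> T = T
Q <-> (~G -> M) = T <-> T = T
~H xor (Q <-> (~G -> M)) = F xor T = T
~(~H xor (Q <-> (~G -> M))) = ~T = F
Thus S3 is false.

True statements: 0 (none).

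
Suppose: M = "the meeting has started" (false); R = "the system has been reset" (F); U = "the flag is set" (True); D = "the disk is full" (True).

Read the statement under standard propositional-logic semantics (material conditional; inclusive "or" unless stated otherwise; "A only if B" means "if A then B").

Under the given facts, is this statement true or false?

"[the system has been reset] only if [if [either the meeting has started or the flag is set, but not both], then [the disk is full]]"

true

Parsed as R → ((M ⊕ U) → D)

M ⊕ U = F ⊕ T = T
(M ⊕ U) → D = T → T = T
R → ((M ⊕ U) → D) = F → T = T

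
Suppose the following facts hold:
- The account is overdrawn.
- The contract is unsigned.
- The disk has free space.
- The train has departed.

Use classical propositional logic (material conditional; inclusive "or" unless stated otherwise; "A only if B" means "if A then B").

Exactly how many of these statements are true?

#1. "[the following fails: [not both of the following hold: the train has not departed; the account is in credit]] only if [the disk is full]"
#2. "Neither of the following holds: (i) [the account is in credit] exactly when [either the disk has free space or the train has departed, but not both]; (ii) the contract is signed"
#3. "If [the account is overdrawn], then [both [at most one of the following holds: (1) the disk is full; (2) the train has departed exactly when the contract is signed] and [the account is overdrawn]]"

2

Let L = "the train has departed" (True), K = "the account is overdrawn" (True), H = "the disk is full" (False), R = "the contract is signed" (False).

#1: In symbols: not (not L nand not K) -> H

not L = not True = False
not K = not True = False
not L nand not K = False nand False = True
not (not L nand not K) = not True = False
not (not L nand not K) -> H = False -> False = True
So #1 is true.

#2: In symbols: (not K iff (not H xor L)) nor R

not K = not True = False
not H = not False = True
not H xor L = True xor True = False
not K iff (not H xor L) = False iff False = True
(not K iff (not H xor L)) nor R = True nor False = False
Thus #2 is false.

#3: Formalization: K -> ((H nand (L iff R)) and K)

L iff R = True iff False = False
H nand (L iff R) = False nand False = True
(H nand (L iff R)) and K = True and True = True
K -> ((H nand (L iff R)) and K) = True -> True = True
Thus #3 is true.

True statements: 2 (#1, #3).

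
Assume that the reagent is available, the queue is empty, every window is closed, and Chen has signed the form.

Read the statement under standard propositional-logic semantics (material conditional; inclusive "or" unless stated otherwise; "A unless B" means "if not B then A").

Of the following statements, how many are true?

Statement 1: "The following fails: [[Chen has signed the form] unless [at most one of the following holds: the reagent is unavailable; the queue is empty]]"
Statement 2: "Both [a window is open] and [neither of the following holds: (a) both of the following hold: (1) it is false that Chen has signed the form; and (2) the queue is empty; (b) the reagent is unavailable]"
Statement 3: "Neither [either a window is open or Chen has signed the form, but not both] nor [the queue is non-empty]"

0

Let G = "Chen has signed the form" (T), W = "the reagent is available" (T), Q = "the queue is empty" (T), V = "a window is open" (F).

Statement 1: In symbols: ¬(G ∨ (¬W ↑ Q))

¬W = ¬T = F
¬W ↑ Q = F ↑ T = T
G ∨ (¬W ↑ Q) = T ∨ T = T
¬(G ∨ (¬W ↑ Q)) = ¬T = F
Thus Statement 1 is false.

Statement 2: This is V ∧ ((¬G ∧ Q) ↓ ¬W).

¬G = ¬T = F
¬G ∧ Q = F ∧ T = F
¬W = ¬T = F
(¬G ∧ Q) ↓ ¬W = F ↓ F = T
V ∧ ((¬G ∧ Q) ↓ ¬W) = F ∧ T = F
Thus Statement 2 is false.

Statement 3: This is (V ⊕ G) ↓ ¬Q.

V ⊕ G = F ⊕ T = T
¬Q = ¬T = F
(V ⊕ G) ↓ ¬Q = T ↓ F = F
Thus Statement 3 is false.

0 of the 3 statements are true (none).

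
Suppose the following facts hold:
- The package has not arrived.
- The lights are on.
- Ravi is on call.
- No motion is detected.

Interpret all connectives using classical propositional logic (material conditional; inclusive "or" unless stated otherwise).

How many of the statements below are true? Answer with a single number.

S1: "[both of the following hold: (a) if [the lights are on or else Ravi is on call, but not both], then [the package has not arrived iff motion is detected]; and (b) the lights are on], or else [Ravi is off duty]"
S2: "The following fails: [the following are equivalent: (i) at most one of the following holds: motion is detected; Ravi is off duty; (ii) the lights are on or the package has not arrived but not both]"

Let V = "the lights are on" (True), S = "Ravi is on call" (True), N = "the package has arrived" (False), K = "motion is detected" (False).

S1: This is (((V xor S) -> (not N iff K)) and V) or not S.

V xor S = True xor True = False
not N = not False = True
not N iff K = True iff False = False
(V xor S) -> (not N iff K) = False -> False = True
((V xor S) -> (not N iff K)) and V = True and True = True
not S = not True = False
(((V xor S) -> (not N iff K)) and V) or not S = True or False = True
So S1 is true.

S2: This is not ((K nand not S) iff (V xor not N)).

not S = not True = False
K nand not S = False nand False = True
not N = not False = True
V xor not N = True xor True = False
(K nand not S) iff (V xor not N) = True iff False = False
not ((K nand not S) iff (V xor not N)) = not False = True
Hence S2 is true.

True statements: 2.

2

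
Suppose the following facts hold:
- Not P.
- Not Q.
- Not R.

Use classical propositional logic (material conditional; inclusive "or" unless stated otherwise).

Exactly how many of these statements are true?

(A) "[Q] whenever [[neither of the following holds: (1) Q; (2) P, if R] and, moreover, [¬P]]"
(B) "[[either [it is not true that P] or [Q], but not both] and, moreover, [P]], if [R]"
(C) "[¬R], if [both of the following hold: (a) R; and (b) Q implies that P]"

3

(A): This is ((Q nor (R -> P)) & ~P) -> Q.

R -> P = F -> F = T
Q nor (R -> P) = F nor T = F
~P = ~F = T
(Q nor (R -> P)) & ~P = F & T = F
((Q nor (R -> P)) & ~P) -> Q = F -> F = T
So (A) is true.

(B): In symbols: R -> ((~P xor Q) & P)

~P = ~F = T
~P xor Q = T xor F = T
(~P xor Q) & P = T & F = F
R -> ((~P xor Q) & P) = F -> F = T
Hence (B) is true.

(C): This is (R & (Q -> P)) -> ~R.

Q -> P = F -> F = T
R & (Q -> P) = F & T = F
~R = ~F = T
(R & (Q -> P)) -> ~R = F -> T = T
So (C) is true.

True statements: 3.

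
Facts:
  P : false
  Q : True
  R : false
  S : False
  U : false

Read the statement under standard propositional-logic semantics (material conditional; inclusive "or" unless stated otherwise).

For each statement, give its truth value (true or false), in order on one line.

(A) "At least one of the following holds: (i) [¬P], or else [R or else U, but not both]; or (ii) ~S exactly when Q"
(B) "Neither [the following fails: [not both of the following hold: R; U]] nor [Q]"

(A) T, (B) F

(A): In symbols: (¬P ∨ (R ⊕ U)) ∨ (¬S ↔ Q)

¬P = ¬F = T
R ⊕ U = F ⊕ F = F
¬P ∨ (R ⊕ U) = T ∨ F = T
¬S = ¬F = T
¬S ↔ Q = T ↔ T = T
(¬P ∨ (R ⊕ U)) ∨ (¬S ↔ Q) = T ∨ T = T
Thus (A) is true.

(B): This is ¬(R ↑ U) ↓ Q.

R ↑ U = F ↑ F = T
¬(R ↑ U) = ¬T = F
¬(R ↑ U) ↓ Q = F ↓ T = F
Thus (B) is false.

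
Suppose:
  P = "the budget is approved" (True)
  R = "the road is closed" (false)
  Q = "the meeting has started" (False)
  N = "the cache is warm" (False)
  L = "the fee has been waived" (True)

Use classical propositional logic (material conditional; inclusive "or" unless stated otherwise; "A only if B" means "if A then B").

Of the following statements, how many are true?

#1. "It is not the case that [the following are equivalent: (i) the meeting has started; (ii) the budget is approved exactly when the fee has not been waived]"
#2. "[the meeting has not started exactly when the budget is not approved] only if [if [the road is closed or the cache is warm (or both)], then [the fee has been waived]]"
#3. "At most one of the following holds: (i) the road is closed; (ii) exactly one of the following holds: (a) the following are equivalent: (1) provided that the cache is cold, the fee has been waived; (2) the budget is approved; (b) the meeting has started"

2

#1: Parsed as ¬(Q ↔ (P ↔ ¬L))

¬L = ¬T = F
P ↔ ¬L = T ↔ F = F
Q ↔ (P ↔ ¬L) = F ↔ F = T
¬(Q ↔ (P ↔ ¬L)) = ¬T = F
Thus #1 is false.

#2: This is (¬Q ↔ ¬P) → ((R ∨ N) → L).

¬Q = ¬F = T
¬P = ¬T = F
¬Q ↔ ¬P = T ↔ F = F
R ∨ N = F ∨ F = F
(R ∨ N) → L = F → T = T
(¬Q ↔ ¬P) → ((R ∨ N) → L) = F → T = T
Thus #2 is true.

#3: Parsed as R ↑ (((¬N → L) ↔ P) ⊕ Q)

¬N = ¬F = T
¬N → L = T → T = T
(¬N → L) ↔ P = T ↔ T = T
((¬N → L) ↔ P) ⊕ Q = T ⊕ F = T
R ↑ (((¬N → L) ↔ P) ⊕ Q) = F ↑ T = T
So #3 is true.

2 of the 3 statements are true (#2, #3).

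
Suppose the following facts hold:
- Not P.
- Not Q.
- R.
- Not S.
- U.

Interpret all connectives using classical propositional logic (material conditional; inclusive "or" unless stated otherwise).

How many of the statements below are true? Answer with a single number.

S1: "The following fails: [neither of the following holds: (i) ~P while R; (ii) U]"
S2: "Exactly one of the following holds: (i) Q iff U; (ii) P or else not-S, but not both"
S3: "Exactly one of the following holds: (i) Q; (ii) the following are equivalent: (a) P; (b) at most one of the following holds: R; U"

S1: In symbols: ¬((¬P ∧ R) ↓ U)

¬P = ¬F = T
¬P ∧ R = T ∧ T = T
(¬P ∧ R) ↓ U = T ↓ T = F
¬((¬P ∧ R) ↓ U) = ¬F = T
So S1 is true.

S2: Formalization: (Q ↔ U) ⊕ (P ⊕ ¬S)

Q ↔ U = F ↔ T = F
¬S = ¬F = T
P ⊕ ¬S = F ⊕ T = T
(Q ↔ U) ⊕ (P ⊕ ¬S) = F ⊕ T = T
Hence S2 is true.

S3: This is Q ⊕ (P ↔ (R ↑ U)).

R ↑ U = T ↑ T = F
P ↔ (R ↑ U) = F ↔ F = T
Q ⊕ (P ↔ (R ↑ U)) = F ⊕ T = T
Hence S3 is true.

True statements: 3.

3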